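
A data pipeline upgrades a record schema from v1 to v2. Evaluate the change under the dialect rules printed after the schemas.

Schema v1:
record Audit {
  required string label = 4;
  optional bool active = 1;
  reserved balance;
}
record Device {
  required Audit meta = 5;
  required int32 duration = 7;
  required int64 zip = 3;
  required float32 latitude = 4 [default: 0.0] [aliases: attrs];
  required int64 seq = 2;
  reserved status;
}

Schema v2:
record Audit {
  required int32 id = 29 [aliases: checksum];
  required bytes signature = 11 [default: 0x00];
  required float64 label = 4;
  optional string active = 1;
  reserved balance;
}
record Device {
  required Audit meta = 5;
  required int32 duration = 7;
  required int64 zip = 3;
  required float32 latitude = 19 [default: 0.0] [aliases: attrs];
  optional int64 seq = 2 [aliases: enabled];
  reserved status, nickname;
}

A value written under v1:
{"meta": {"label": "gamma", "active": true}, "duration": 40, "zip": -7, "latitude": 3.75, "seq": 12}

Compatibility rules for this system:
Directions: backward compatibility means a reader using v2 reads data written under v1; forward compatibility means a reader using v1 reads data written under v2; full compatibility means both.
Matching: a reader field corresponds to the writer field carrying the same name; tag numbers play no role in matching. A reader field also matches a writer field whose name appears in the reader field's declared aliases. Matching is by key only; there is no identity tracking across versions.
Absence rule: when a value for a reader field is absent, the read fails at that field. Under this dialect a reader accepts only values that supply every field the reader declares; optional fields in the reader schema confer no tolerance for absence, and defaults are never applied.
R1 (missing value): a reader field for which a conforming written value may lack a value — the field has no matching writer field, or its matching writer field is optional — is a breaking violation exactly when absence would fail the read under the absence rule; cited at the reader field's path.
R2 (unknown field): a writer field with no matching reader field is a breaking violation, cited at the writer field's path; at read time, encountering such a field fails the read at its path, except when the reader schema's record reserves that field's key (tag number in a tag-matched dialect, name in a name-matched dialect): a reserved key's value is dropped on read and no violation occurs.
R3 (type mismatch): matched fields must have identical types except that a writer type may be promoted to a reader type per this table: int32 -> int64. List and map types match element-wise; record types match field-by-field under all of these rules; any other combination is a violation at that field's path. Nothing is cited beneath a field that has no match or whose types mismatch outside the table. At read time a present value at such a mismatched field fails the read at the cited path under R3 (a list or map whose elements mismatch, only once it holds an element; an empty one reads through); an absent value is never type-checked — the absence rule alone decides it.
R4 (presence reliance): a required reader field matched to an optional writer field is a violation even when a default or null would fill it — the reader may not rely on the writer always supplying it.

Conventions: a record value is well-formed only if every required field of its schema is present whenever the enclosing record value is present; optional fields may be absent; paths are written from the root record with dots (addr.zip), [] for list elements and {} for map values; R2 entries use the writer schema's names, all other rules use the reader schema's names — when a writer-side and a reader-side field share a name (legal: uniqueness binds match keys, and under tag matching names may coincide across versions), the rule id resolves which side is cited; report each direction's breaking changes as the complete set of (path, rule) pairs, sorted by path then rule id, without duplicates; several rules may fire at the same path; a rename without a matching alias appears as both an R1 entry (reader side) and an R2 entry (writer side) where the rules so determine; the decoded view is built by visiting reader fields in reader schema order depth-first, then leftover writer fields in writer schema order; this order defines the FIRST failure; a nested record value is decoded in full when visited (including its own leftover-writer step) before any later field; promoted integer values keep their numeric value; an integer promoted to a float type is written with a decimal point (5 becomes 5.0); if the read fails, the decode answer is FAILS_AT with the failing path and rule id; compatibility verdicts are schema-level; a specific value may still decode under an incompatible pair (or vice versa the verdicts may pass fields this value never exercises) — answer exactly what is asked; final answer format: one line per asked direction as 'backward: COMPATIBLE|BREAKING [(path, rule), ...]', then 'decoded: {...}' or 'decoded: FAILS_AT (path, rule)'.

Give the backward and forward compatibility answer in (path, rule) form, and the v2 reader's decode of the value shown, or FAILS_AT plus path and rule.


backward: BREAKING [(meta.active, R1), (meta.active, R3), (meta.id, R1), (meta.label, R3), (meta.signature, R1)]; forward: BREAKING [(meta.active, R1), (meta.active, R3), (meta.id, R2), (meta.label, R3), (meta.signature, R2), (seq, R1), (seq, R4)]; decoded: FAILS_AT (meta.id, R1)

in Device below, arrows point writer -> reader
backward on Device — v2 reading data written by v1:
  meta <- meta (Audit -> Audit, writer required)
  duration <- duration (int32 -> int32, writer required)
  zip <- zip (int64 -> int64, writer required)
  latitude <- latitude (float32 -> float32, writer required)
  seq <- seq (int64 -> int64, writer required)
  meta.id: no writer match
  meta.signature: no writer match
  meta.label <- meta.label (string -> float64, writer required)
  meta.active <- meta.active (bool -> string, writer optional)
  R1 fires at meta.active
  R3 fires at meta.active
  R1 fires at meta.id
  R3 fires at meta.label
  R1 fires at meta.signature
  backward on Device therefore BREAKING (5)
forward on Device — v1 reading data written by v2:
  meta <- meta (Audit -> Audit, writer required)
  duration <- duration (int32 -> int32, writer required)
  zip <- zip (int64 -> int64, writer required)
  latitude <- latitude (float32 -> float32, writer required)
  seq <- seq (int64 -> int64, writer optional)
  meta.label <- meta.label (float64 -> string, writer required)
  meta.active <- meta.active (string -> bool, writer optional)
  meta.id (writer side), unknown to reader
  meta.signature (writer side), unknown to reader
  R1 fires at meta.active
  R3 fires at meta.active
  R2 fires at meta.id
  R3 fires at meta.label
  R2 fires at meta.signature
  R1 fires at seq
  R4 fires at seq
  forward on Device therefore BREAKING (7)
decoding the Device value with the v2 reader:
  read fails at meta.id under R1 (no fill)
  => FAILS_AT (meta.id, R1)


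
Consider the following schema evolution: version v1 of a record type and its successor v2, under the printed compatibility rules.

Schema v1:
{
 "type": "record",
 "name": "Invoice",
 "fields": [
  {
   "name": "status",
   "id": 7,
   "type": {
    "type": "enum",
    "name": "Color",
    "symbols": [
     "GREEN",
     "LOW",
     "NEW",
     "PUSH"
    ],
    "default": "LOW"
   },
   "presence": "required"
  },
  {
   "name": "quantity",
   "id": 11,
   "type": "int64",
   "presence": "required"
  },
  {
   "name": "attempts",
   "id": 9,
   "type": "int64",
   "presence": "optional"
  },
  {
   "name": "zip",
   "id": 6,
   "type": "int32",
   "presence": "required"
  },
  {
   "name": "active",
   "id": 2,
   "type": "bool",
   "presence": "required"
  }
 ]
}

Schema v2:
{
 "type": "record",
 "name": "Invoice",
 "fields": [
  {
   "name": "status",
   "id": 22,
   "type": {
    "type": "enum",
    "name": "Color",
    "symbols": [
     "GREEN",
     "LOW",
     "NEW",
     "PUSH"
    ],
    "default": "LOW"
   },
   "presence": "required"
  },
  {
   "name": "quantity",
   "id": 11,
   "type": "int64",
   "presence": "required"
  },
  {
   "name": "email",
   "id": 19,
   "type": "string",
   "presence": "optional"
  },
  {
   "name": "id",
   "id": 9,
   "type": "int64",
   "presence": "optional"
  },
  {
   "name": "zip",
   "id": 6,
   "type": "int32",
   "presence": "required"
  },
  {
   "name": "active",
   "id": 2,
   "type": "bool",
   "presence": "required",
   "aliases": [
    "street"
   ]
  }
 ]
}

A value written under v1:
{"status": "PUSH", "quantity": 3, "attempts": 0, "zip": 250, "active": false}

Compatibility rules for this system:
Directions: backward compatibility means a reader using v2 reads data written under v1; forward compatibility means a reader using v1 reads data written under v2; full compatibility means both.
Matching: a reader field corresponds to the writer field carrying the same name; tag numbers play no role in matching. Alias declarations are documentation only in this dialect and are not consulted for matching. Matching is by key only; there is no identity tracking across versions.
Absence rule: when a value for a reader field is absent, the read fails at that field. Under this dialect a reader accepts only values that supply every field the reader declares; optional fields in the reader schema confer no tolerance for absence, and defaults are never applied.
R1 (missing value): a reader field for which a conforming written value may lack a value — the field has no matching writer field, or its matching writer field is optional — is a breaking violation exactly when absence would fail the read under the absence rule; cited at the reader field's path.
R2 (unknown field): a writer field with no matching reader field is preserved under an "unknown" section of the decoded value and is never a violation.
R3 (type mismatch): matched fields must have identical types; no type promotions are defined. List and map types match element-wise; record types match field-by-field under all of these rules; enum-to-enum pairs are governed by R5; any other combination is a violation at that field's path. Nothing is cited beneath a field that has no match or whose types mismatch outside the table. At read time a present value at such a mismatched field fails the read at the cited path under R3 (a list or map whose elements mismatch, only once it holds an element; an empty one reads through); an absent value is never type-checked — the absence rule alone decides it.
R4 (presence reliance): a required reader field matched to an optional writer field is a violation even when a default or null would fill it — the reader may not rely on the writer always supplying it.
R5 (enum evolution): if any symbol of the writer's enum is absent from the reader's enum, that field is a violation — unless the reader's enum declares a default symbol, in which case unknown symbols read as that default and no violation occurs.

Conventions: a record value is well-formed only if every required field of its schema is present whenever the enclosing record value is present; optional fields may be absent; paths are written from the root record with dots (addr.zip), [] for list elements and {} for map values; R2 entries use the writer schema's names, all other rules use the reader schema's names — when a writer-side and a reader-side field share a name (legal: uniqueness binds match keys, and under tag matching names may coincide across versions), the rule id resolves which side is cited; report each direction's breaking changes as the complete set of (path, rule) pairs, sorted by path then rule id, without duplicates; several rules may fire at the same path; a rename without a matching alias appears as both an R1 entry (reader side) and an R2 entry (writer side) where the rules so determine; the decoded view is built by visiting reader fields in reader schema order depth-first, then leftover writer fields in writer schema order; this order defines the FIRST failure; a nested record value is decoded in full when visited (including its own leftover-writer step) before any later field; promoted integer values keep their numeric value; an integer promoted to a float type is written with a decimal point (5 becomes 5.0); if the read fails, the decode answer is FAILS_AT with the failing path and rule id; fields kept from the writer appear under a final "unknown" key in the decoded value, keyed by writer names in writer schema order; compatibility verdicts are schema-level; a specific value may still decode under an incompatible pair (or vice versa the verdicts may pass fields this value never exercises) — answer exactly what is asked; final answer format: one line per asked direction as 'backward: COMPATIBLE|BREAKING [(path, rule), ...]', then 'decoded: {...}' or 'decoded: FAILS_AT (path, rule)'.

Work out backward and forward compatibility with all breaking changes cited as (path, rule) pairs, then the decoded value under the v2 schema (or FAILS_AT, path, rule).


backward: BREAKING [(email, R1), (id, R1)]; forward: BREAKING [(attempts, R1)]; decoded: FAILS_AT (email, R1)

in Invoice below, arrows point writer -> reader
backward analysis of Invoice with v2 as reader and v1 as writer:
  status <- status (Color -> Color, writer required)
  quantity <- quantity (int64 -> int64, writer required)
  email has no writer counterpart
  id has no writer counterpart
  zip <- zip (int32 -> int32, writer required)
  active <- active (bool -> bool, writer required)
  leftover writer field: attempts
  breaking: (email, R1)
  breaking: (id, R1)
  => backward: BREAKING (2)
forward analysis of Invoice with v1 as reader and v2 as writer:
  status <- status (Color -> Color, writer required)
  quantity <- quantity (int64 -> int64, writer required)
  attempts has no writer counterpart
  zip <- zip (int32 -> int32, writer required)
  active <- active (bool -> bool, writer required)
  leftover writer field: email
  leftover writer field: id
  breaking: (attempts, R1)
  => forward: BREAKING (1)
decode walk for Invoice under reader schema v2:
  status := "PUSH"
  quantity := 3
  read fails at email under R1 (no fill)
  => FAILS_AT (email, R1)


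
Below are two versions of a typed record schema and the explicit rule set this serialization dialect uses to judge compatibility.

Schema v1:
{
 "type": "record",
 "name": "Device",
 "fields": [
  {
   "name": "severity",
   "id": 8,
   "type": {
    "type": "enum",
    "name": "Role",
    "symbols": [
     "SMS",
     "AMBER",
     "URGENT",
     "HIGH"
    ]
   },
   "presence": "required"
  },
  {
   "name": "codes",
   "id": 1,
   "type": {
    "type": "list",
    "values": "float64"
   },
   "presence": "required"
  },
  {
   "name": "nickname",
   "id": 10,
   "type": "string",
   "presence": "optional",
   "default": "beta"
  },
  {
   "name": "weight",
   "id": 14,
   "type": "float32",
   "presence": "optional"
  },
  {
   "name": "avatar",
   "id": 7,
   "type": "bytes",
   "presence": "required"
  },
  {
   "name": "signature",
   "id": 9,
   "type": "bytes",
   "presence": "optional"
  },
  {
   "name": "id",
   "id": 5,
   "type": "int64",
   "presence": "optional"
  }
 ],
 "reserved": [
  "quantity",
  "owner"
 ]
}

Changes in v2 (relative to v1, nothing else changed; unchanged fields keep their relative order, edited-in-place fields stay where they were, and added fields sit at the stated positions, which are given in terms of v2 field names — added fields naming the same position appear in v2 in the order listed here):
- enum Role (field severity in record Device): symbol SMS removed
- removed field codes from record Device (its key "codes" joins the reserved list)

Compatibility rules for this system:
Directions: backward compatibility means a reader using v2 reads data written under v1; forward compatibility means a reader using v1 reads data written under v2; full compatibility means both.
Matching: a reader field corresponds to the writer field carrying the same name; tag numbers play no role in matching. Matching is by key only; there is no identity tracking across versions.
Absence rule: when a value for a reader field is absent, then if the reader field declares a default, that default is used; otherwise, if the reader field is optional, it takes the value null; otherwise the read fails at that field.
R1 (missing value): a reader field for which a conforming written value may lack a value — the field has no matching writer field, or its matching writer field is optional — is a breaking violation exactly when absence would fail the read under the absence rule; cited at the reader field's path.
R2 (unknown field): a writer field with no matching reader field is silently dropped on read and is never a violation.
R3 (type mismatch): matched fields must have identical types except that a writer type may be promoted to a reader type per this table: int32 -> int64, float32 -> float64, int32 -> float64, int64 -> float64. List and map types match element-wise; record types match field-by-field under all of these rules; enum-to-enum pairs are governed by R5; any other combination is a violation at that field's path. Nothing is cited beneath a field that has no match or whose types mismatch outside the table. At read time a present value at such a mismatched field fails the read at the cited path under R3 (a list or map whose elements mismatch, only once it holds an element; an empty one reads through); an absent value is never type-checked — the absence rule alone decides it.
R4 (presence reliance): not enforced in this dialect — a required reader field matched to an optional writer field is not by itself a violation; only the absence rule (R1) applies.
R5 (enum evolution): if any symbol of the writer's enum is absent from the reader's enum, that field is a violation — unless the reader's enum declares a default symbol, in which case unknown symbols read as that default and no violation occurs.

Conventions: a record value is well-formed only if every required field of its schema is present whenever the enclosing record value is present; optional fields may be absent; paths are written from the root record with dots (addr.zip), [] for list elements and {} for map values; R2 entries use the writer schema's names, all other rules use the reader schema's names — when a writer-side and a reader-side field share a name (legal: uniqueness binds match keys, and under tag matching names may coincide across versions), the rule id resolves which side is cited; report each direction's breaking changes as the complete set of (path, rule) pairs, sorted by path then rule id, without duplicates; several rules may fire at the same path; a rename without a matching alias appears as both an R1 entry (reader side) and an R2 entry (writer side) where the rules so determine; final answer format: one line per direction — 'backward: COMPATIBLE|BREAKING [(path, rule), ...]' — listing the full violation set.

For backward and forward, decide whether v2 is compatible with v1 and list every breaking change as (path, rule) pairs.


backward: BREAKING [(severity, R5)]; forward: BREAKING [(codes, R1)]

in Device below, arrows point writer -> reader
checking backward for Device: reader v2 against writer v1:
  severity <- severity (Role -> Role, writer required)
  nickname <- nickname (string -> string, writer optional)
  weight <- weight (float32 -> float32, writer optional)
  avatar <- avatar (bytes -> bytes, writer required)
  signature <- signature (bytes -> bytes, writer optional)
  id <- id (int64 -> int64, writer optional)
  leftover writer field: codes
  breaking: (severity, R5)
  => backward: BREAKING (1)
checking forward for Device: reader v1 against writer v2:
  severity <- severity (Role -> Role, writer required)
  codes: no writer-side match
  nickname <- nickname (string -> string, writer optional)
  weight <- weight (float32 -> float32, writer optional)
  avatar <- avatar (bytes -> bytes, writer required)
  signature <- signature (bytes -> bytes, writer optional)
  id <- id (int64 -> int64, writer optional)
  breaking: (codes, R1)
  => forward: BREAKING (1)


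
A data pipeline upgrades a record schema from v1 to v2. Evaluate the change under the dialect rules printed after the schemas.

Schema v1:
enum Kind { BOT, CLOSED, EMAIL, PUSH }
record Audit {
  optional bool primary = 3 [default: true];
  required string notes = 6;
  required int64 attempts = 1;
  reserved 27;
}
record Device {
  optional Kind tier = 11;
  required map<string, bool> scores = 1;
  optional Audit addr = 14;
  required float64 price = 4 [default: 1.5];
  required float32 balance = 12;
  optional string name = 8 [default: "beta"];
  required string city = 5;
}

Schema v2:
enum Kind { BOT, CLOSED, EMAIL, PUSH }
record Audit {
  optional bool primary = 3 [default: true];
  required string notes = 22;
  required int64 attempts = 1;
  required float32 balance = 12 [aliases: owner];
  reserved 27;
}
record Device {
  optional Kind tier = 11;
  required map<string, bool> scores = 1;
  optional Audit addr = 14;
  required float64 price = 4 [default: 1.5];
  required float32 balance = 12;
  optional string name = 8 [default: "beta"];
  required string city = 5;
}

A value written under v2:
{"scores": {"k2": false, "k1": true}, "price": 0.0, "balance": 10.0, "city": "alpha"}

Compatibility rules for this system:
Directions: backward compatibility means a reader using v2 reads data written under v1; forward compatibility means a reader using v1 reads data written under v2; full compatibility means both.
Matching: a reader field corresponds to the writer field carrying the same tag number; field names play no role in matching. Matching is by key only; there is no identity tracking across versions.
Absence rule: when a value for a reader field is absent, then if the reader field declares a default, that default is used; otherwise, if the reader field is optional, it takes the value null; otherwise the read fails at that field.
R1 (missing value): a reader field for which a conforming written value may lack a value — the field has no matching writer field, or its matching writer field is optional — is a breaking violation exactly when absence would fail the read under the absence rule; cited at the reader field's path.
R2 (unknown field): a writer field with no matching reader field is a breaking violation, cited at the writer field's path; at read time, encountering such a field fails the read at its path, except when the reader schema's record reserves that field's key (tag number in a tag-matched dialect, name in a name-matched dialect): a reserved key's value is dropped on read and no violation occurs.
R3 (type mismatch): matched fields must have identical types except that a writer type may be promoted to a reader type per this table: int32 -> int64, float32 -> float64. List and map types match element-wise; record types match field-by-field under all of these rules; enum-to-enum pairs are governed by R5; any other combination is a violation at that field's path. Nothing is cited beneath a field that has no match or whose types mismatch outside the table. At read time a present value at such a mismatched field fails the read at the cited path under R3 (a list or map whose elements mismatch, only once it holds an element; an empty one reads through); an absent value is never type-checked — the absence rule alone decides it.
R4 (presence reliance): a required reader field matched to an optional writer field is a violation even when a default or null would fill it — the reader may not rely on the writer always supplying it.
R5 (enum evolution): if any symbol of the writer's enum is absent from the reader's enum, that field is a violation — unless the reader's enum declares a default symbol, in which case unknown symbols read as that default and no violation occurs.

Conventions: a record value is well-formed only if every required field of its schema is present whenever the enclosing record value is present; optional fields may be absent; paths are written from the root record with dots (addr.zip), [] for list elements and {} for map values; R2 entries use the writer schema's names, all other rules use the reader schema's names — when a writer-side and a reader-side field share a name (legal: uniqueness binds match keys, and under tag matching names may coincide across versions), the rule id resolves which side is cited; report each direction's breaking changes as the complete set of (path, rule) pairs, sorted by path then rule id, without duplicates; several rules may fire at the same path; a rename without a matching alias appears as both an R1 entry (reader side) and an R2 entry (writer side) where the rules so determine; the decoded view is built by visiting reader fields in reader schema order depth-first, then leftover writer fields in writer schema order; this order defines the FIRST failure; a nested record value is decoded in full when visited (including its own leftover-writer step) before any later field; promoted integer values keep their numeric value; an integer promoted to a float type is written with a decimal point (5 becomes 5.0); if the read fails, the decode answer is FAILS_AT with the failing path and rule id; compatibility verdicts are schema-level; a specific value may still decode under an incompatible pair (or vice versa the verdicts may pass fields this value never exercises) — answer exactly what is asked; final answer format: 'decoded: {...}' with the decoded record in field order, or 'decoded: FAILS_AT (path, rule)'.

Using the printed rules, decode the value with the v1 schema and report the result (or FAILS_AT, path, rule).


decoded: {"tier": null, "scores": {"k2": false, "k1": true}, "addr": null, "price": 0.0, "balance": 10.0, "name": "beta", "city": "alpha"}

arrows below run writer -> reader for Device
migrating the Device value to v1:
  tier := null (not supplied -> null)
  scores := {"k2": false, "k1": true}
  addr := null (not supplied -> null)
  price := 0.0
  balance := 10.0
  name := "beta" (no value, default fills)
  city := "alpha"
  => decoded: {"tier": null, "scores": {"k2": false, "k1": true}, "addr": null, "price": 0.0, "balance": 10.0, "name": "beta", "city": "alpha"}
the rest of the Device diff is inert for this question:
  field notes in record Audit: tag 6 changed to 22 -> affects the rule determinations only; this particular Device value decodes identically
  added field balance to record Audit: required float32, tag 12 (in v2 it sits last) -> affects the rule determinations only; this particular Device value decodes identically


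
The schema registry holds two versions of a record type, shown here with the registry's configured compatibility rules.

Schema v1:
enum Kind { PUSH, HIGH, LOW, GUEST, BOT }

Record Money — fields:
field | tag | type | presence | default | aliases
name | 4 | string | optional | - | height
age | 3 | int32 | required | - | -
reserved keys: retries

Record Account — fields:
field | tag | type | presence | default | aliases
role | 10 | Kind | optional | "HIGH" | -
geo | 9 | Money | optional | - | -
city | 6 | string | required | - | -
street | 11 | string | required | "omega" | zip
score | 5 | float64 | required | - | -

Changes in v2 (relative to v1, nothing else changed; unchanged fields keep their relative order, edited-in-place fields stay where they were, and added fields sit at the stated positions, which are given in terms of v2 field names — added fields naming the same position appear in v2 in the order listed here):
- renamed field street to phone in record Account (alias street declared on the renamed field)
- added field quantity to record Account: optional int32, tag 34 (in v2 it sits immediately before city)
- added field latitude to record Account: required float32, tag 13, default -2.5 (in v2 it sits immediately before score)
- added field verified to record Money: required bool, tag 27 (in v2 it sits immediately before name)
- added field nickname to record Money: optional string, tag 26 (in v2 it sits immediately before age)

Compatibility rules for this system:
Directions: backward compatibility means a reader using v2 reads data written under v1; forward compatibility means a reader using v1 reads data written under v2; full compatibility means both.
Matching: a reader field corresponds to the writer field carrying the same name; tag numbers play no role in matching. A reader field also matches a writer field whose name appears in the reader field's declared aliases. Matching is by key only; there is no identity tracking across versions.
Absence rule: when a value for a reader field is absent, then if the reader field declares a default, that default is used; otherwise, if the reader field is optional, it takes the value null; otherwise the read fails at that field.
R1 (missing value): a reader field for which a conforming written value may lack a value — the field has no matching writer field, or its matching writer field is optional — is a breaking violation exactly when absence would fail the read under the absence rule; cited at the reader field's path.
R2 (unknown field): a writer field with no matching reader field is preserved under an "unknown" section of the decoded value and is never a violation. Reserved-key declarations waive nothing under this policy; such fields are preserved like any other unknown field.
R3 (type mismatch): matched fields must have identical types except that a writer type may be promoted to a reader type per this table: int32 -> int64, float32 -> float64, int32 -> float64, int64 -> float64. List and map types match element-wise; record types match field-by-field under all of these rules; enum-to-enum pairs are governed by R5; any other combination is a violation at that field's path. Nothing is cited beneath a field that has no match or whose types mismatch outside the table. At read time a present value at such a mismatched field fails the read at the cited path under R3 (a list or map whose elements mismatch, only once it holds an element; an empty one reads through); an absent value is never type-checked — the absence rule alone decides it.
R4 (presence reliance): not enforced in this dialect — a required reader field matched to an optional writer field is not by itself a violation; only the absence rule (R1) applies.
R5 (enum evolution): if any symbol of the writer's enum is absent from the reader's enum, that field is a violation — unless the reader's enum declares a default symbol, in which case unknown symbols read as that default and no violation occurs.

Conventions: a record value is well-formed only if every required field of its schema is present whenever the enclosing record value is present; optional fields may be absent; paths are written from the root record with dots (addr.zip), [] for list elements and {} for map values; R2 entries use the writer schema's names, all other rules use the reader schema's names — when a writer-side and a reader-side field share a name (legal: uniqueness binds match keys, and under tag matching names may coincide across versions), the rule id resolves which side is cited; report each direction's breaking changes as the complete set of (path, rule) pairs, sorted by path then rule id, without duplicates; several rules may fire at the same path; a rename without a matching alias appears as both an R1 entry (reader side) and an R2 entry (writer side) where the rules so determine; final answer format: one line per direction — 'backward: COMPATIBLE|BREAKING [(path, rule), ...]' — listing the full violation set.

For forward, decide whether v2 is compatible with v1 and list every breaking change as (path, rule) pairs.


each type pair in Account: writer, then reader
forward pass over Account, reader schema v1, writer schema v2:
  writer optional, Kind -> Kind: reader role maps from writer role
  writer optional, Money -> Money: reader geo maps from writer geo
  writer required, string -> string: reader city maps from writer city
  no writer field matches reader street
  writer required, float64 -> float64: reader score maps from writer score
  writer field quantity has no reader counterpart
  writer field phone has no reader counterpart
  writer field latitude has no reader counterpart
  writer optional, string -> string: reader geo.name maps from writer geo.name
  writer required, int32 -> int32: reader geo.age maps from writer geo.age
  writer field geo.verified has no reader counterpart
  writer field geo.nickname has no reader counterpart
  => forward: COMPATIBLE
the other Account changes do not affect what is asked:
  renamed field street to phone in record Account (alias street declared on the renamed field) -> inert for the asked Account verdict: nothing fires
  added field latitude to record Account: required float32, tag 13, default -2.5 (in v2 it sits immediately before score) -> inert for the asked Account verdict: nothing fires
  added field verified to record Money: required bool, tag 27 (in v2 it sits immediately before name) -> its effect on Account is confined to the backward direction, not asked
  added field nickname to record Money: optional string, tag 26 (in v2 it sits immediately before age) -> inert for the asked Account verdict: nothing fires
  added field quantity to record Account: optional int32, tag 34 (in v2 it sits immediately before city) -> inert for the asked Account verdict: nothing fires

forward: COMPATIBLE []


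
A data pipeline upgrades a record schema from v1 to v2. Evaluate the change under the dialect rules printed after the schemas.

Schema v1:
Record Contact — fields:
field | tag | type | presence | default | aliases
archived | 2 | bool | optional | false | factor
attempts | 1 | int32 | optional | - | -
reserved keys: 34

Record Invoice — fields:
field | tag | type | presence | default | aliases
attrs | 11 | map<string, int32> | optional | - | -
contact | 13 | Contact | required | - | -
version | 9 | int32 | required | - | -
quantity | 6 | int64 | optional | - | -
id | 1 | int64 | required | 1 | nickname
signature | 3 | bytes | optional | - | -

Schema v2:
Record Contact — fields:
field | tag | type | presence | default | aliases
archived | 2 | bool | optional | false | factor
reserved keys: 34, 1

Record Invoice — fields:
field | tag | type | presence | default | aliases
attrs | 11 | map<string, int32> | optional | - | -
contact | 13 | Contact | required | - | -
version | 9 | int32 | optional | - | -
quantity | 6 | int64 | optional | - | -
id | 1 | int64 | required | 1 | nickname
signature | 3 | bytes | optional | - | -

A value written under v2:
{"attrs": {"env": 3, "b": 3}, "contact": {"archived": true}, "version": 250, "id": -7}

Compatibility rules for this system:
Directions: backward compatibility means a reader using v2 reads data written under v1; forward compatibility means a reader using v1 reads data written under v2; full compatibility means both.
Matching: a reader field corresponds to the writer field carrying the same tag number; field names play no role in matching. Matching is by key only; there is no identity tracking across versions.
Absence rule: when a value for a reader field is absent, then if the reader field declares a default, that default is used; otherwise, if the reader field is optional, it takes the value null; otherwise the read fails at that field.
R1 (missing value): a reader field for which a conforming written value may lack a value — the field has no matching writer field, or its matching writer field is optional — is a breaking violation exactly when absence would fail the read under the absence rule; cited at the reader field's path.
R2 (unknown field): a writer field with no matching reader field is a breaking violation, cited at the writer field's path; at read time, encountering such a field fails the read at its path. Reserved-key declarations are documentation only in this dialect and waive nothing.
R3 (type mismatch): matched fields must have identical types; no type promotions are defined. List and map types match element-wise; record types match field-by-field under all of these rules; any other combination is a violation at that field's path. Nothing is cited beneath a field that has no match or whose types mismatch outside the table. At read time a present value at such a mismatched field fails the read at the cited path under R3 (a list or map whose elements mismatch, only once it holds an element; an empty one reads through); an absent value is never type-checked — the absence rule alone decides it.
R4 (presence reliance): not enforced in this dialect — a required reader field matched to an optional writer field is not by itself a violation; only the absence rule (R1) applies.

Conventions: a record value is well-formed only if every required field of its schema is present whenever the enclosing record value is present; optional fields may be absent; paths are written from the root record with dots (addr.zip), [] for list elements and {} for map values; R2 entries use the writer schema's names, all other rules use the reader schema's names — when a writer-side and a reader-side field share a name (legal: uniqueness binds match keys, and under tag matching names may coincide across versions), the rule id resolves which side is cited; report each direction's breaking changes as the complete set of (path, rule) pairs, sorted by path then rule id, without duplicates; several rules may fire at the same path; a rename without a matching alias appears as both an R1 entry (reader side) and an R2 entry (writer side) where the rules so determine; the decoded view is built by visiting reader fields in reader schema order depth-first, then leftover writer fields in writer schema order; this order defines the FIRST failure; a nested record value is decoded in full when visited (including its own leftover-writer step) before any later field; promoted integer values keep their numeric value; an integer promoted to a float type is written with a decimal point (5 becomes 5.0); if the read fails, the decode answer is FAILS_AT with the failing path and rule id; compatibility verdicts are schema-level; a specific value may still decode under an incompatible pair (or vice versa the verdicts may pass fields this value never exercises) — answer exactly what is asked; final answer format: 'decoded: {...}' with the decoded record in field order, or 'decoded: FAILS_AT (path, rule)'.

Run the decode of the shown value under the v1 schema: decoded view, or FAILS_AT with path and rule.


arrows below run writer -> reader for Invoice
migrating the Invoice value to v1:
  attrs := {"env": 3, "b": 3}
  contact.archived := true
  contact.attempts := null (missing; optional => null)
  version := 250
  quantity := null (missing; optional => null)
  id := -7
  signature := null (missing; optional => null)
  => decoded: {"attrs": {"env": 3, "b": 3}, "contact": {"archived": true, "attempts": null}, "version": 250, "quantity": null, "id": -7, "signature": null}
the other Invoice changes do not affect what is asked:
  field version in record Invoice: required changed to optional -> a verdict-level change on Invoice — the shown value reads the same
  removed field attempts from record Contact (its key 1 joins the reserved list) -> a verdict-level change on Invoice — the shown value reads the same

decoded: {"attrs": {"env": 3, "b": 3}, "contact": {"archived": true, "attempts": null}, "version": 250, "quantity": null, "id": -7, "signature": null}


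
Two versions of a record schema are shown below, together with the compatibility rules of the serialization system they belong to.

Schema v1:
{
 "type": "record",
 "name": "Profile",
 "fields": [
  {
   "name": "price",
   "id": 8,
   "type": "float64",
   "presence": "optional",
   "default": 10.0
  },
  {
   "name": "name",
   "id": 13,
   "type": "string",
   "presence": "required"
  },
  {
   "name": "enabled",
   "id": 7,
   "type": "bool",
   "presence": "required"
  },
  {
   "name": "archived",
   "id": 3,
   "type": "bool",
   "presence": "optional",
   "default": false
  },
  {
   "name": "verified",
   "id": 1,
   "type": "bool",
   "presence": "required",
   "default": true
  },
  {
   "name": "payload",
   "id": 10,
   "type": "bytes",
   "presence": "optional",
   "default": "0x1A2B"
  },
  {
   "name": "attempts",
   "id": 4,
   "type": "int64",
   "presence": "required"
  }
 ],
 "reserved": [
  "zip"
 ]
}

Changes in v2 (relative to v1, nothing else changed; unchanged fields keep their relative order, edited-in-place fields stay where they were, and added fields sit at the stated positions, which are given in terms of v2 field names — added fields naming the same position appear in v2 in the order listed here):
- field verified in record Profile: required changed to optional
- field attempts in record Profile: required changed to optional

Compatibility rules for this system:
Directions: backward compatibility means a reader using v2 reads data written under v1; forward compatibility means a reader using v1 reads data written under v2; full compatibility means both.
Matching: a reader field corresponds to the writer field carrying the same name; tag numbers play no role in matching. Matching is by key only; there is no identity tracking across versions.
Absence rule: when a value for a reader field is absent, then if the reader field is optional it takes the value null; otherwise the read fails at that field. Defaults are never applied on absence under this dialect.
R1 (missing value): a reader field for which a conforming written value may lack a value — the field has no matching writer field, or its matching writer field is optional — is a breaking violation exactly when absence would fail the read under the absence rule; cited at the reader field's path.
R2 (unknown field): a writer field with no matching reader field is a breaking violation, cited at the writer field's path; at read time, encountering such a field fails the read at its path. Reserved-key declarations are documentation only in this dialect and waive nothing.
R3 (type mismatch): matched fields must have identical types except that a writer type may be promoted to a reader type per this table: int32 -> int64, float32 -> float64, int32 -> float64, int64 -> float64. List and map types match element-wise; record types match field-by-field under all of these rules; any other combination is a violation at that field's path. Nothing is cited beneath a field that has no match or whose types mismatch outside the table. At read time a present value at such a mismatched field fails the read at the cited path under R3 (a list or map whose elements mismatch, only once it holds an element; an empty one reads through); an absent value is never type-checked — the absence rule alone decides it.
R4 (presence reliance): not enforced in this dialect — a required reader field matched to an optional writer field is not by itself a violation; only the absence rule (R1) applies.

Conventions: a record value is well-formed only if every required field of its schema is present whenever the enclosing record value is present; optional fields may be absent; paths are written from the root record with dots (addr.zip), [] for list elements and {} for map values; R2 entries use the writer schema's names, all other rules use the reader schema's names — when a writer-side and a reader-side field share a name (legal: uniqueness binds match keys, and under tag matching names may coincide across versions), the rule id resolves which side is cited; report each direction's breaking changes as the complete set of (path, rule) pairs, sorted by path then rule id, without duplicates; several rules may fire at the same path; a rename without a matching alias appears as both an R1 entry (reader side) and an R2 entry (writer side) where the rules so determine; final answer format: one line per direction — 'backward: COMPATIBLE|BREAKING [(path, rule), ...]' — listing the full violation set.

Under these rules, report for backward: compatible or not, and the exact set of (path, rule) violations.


backward: COMPATIBLE []

in Profile below, arrows point writer -> reader
backward analysis of Profile with v2 as reader and v1 as writer:
  price: paired with writer price (float64 -> float64; writer optional)
  name: paired with writer name (string -> string; writer required)
  enabled: paired with writer enabled (bool -> bool; writer required)
  archived: paired with writer archived (bool -> bool; writer optional)
  verified: paired with writer verified (bool -> bool; writer required)
  payload: paired with writer payload (bytes -> bytes; writer optional)
  attempts: paired with writer attempts (int64 -> int64; writer required)
  => backward verdict for Profile: COMPATIBLE, no violations
the rest of the Profile diff is inert for this question:
  field verified in record Profile: required changed to optional -> fires only in the forward direction of Profile, which is not asked here
  field attempts in record Profile: required changed to optional -> fires only in the forward direction of Profile, which is not asked here
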